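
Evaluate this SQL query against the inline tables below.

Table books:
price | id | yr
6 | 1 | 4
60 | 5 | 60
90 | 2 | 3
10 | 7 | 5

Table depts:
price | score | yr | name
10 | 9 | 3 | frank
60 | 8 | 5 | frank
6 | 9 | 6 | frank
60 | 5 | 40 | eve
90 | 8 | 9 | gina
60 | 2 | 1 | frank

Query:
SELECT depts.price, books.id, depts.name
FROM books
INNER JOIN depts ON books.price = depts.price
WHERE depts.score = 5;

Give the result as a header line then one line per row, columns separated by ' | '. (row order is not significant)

After JOIN depts (6 rows):
books.price | books.id | books.yr | depts.price | depts.score | depts.yr | depts.name
6 | 1 | 4 | 6 | 9 | 6 | frank
60 | 5 | 60 | 60 | 8 | 5 | frank
60 | 5 | 60 | 60 | 5 | 40 | eve
60 | 5 | 60 | 60 | 2 | 1 | frank
90 | 2 | 3 | 90 | 8 | 9 | gina
10 | 7 | 5 | 10 | 9 | 3 | frank
After WHERE (1 rows):
books.price | books.id | books.yr | depts.price | depts.score | depts.yr | depts.name
60 | 5 | 60 | 60 | 5 | 40 | eve
After SELECT (1 rows):
depts.price | books.id | depts.name
60 | 5 | eve

== RESULT ==
depts.price | books.id | depts.name
60 | 5 | eve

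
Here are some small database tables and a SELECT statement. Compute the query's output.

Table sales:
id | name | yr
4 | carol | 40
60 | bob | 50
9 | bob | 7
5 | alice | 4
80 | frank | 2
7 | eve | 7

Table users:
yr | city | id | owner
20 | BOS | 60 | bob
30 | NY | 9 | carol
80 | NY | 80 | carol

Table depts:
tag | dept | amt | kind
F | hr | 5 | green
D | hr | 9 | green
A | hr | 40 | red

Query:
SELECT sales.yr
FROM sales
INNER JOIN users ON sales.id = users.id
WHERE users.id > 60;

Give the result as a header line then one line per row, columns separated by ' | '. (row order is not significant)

== RESULT ==
sales.yr
2

Derivation:
After JOIN users (3 rows):
sales.id | sales.name | sales.yr | users.yr | users.city | users.id | users.owner
60 | bob | 50 | 20 | BOS | 60 | bob
9 | bob | 7 | 30 | NY | 9 | carol
80 | frank | 2 | 80 | NY | 80 | carol
After WHERE (1 rows):
sales.id | sales.name | sales.yr | users.yr | users.city | users.id | users.owner
80 | frank | 2 | 80 | NY | 80 | carol
After SELECT (1 rows):
sales.yr
2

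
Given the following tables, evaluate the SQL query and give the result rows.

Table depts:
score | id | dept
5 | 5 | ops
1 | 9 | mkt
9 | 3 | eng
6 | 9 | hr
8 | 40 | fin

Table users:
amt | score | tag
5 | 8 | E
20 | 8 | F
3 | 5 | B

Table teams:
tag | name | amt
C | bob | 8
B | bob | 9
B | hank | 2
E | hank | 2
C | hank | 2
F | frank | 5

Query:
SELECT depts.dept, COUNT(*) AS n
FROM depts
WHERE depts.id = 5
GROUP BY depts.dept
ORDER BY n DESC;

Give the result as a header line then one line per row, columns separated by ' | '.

After WHERE (1 rows):
depts.score | depts.id | depts.dept
5 | 5 | ops
After GROUP BY (1 rows):
depts.dept | n
ops | 1
After ORDER BY (1 rows):
depts.dept | n
ops | 1

== RESULT ==
depts.dept | n
ops | 1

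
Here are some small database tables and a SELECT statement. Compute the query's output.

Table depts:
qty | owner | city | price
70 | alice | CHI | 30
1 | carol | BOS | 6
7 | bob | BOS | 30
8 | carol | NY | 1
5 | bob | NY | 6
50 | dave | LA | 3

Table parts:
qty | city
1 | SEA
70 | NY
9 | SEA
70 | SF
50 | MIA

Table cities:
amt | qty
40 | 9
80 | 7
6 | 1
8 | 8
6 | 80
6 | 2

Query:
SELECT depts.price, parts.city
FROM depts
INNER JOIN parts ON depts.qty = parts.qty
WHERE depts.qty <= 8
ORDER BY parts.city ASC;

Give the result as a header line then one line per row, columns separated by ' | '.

== RESULT ==
depts.price | parts.city
6 | SEA

Derivation:
After JOIN parts (4 rows):
depts.qty | depts.owner | depts.city | depts.price | parts.qty | parts.city
70 | alice | CHI | 30 | 70 | NY
70 | alice | CHI | 30 | 70 | SF
1 | carol | BOS | 6 | 1 | SEA
50 | dave | LA | 3 | 50 | MIA
After WHERE (1 rows):
depts.qty | depts.owner | depts.city | depts.price | parts.qty | parts.city
1 | carol | BOS | 6 | 1 | SEA
After SELECT (1 rows):
depts.price | parts.city
6 | SEA
After ORDER BY (1 rows):
depts.price | parts.city
6 | SEA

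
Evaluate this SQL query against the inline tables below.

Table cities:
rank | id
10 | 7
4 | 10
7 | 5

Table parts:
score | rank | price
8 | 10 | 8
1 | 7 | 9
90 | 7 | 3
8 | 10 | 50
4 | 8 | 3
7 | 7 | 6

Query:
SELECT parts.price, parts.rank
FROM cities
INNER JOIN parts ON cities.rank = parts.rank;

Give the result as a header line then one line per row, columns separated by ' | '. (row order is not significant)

== RESULT ==
parts.price | parts.rank
8 | 10
50 | 10
9 | 7
3 | 7
6 | 7

Derivation:
After JOIN parts (5 rows):
cities.rank | cities.id | parts.score | parts.rank | parts.price
10 | 7 | 8 | 10 | 8
10 | 7 | 8 | 10 | 50
7 | 5 | 1 | 7 | 9
7 | 5 | 90 | 7 | 3
7 | 5 | 7 | 7 | 6
After SELECT (5 rows):
parts.price | parts.rank
8 | 10
50 | 10
9 | 7
3 | 7
6 | 7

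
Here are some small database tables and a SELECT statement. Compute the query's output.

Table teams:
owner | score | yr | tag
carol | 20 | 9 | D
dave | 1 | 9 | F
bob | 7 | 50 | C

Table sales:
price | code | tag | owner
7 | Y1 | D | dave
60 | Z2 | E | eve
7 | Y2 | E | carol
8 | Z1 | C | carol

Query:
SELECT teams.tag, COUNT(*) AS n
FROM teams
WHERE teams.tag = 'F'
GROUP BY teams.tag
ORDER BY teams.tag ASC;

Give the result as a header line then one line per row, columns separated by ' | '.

After WHERE (1 rows):
teams.owner | teams.score | teams.yr | teams.tag
dave | 1 | 9 | F
After GROUP BY (1 rows):
teams.tag | n
F | 1
After ORDER BY (1 rows):
teams.tag | n
F | 1

== RESULT ==
teams.tag | n
F | 1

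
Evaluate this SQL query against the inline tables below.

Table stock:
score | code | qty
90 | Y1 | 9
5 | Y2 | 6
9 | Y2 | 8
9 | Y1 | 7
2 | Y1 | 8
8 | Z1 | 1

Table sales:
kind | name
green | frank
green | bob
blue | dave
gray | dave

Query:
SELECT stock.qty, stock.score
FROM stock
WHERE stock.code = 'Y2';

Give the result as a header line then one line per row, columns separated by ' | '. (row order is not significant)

After WHERE (2 rows):
stock.score | stock.code | stock.qty
5 | Y2 | 6
9 | Y2 | 8
After SELECT (2 rows):
stock.qty | stock.score
6 | 5
8 | 9

== RESULT ==
stock.qty | stock.score
6 | 5
8 | 9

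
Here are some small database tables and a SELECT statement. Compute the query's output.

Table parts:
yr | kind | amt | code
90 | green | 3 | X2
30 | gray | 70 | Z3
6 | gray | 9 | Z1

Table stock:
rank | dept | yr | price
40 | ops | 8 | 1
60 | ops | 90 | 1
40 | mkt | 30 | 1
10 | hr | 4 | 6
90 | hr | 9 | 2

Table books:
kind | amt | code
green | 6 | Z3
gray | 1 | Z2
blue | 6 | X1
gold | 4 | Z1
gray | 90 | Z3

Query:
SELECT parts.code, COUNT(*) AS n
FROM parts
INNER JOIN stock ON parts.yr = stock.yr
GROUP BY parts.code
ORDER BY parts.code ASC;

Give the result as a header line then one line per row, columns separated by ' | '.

== RESULT ==
parts.code | n
X2 | 1
Z3 | 1

Derivation:
After JOIN stock (2 rows):
parts.yr | parts.kind | parts.amt | parts.code | stock.rank | stock.dept | stock.yr | stock.price
90 | green | 3 | X2 | 60 | ops | 90 | 1
30 | gray | 70 | Z3 | 40 | mkt | 30 | 1
After GROUP BY (2 rows):
parts.code | n
X2 | 1
Z3 | 1
After ORDER BY (2 rows):
parts.code | n
X2 | 1
Z3 | 1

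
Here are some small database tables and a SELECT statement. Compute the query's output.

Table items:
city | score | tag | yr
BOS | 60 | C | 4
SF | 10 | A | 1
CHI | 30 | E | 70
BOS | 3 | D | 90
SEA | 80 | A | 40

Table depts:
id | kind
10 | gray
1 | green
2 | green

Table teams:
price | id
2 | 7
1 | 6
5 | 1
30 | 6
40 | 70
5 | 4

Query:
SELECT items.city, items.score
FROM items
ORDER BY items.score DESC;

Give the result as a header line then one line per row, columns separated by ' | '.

After SELECT (5 rows):
items.city | items.score
BOS | 60
SF | 10
CHI | 30
BOS | 3
SEA | 80
After ORDER BY (5 rows):
items.city | items.score
SEA | 80
BOS | 60
CHI | 30
SF | 10
BOS | 3

== RESULT ==
items.city | items.score
SEA | 80
BOS | 60
CHI | 30
SF | 10
BOS | 3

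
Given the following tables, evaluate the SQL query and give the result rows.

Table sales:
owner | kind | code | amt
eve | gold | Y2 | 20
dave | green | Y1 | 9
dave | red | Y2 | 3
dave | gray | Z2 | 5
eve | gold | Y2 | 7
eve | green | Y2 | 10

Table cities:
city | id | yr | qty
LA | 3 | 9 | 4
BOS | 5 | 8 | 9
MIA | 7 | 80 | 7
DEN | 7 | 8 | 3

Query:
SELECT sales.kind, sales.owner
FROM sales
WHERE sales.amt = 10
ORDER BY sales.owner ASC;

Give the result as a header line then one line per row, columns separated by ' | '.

== RESULT ==
sales.kind | sales.owner
green | eve

Derivation:
After WHERE (1 rows):
sales.owner | sales.kind | sales.code | sales.amt
eve | green | Y2 | 10
After SELECT (1 rows):
sales.kind | sales.owner
green | eve
After ORDER BY (1 rows):
sales.kind | sales.owner
green | eve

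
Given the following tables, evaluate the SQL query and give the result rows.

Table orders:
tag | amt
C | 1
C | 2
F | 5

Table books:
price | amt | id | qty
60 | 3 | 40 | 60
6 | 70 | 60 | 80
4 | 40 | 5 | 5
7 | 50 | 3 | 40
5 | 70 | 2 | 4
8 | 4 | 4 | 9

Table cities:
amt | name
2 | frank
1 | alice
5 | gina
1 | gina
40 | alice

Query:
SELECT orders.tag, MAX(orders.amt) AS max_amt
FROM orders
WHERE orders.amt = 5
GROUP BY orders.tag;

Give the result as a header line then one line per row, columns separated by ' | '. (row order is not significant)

After WHERE (1 rows):
orders.tag | orders.amt
F | 5
After GROUP BY (1 rows):
orders.tag | max_amt
F | 5

== RESULT ==
orders.tag | max_amt
F | 5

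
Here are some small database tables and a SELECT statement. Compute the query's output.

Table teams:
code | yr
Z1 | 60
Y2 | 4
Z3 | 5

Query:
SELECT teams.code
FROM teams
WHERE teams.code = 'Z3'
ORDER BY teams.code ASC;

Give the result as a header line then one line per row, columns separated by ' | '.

== RESULT ==
teams.code
Z3

Derivation:
After WHERE (1 rows):
teams.code | teams.yr
Z3 | 5
After SELECT (1 rows):
teams.code
Z3
After ORDER BY (1 rows):
teams.code
Z3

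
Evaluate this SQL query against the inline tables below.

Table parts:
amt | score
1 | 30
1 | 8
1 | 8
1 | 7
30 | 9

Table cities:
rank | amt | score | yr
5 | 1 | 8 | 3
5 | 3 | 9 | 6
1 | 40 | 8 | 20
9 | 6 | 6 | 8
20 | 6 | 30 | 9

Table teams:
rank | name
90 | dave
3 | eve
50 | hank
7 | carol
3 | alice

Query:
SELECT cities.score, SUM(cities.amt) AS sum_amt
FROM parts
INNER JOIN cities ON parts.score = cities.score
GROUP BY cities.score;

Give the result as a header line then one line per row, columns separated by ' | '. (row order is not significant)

== RESULT ==
cities.score | sum_amt
30 | 6
8 | 82
9 | 3

Derivation:
After JOIN cities (6 rows):
parts.amt | parts.score | cities.rank | cities.amt | cities.score | cities.yr
1 | 30 | 20 | 6 | 30 | 9
1 | 8 | 5 | 1 | 8 | 3
1 | 8 | 1 | 40 | 8 | 20
1 | 8 | 5 | 1 | 8 | 3
1 | 8 | 1 | 40 | 8 | 20
30 | 9 | 5 | 3 | 9 | 6
After GROUP BY (3 rows):
cities.score | sum_amt
30 | 6
8 | 82
9 | 3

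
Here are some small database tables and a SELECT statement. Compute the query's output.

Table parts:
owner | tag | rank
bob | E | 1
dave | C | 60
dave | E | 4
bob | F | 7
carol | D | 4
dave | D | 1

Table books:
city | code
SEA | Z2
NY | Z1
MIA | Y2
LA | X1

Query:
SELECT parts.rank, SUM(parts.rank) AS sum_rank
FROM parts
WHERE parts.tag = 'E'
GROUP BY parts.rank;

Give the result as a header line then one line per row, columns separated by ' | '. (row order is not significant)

After WHERE (2 rows):
parts.owner | parts.tag | parts.rank
bob | E | 1
dave | E | 4
After GROUP BY (2 rows):
parts.rank | sum_rank
1 | 1
4 | 4

== RESULT ==
parts.rank | sum_rank
1 | 1
4 | 4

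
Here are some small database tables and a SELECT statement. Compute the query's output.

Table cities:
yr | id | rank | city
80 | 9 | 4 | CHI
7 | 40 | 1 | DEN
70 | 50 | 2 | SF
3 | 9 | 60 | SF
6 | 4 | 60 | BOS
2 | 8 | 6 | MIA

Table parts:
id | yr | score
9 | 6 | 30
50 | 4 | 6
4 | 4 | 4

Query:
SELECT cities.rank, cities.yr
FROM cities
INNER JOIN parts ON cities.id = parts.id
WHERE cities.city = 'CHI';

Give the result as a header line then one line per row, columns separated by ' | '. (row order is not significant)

After JOIN parts (4 rows):
cities.yr | cities.id | cities.rank | cities.city | parts.id | parts.yr | parts.score
80 | 9 | 4 | CHI | 9 | 6 | 30
70 | 50 | 2 | SF | 50 | 4 | 6
3 | 9 | 60 | SF | 9 | 6 | 30
6 | 4 | 60 | BOS | 4 | 4 | 4
After WHERE (1 rows):
cities.yr | cities.id | cities.rank | cities.city | parts.id | parts.yr | parts.score
80 | 9 | 4 | CHI | 9 | 6 | 30
After SELECT (1 rows):
cities.rank | cities.yr
4 | 80

== RESULT ==
cities.rank | cities.yr
4 | 80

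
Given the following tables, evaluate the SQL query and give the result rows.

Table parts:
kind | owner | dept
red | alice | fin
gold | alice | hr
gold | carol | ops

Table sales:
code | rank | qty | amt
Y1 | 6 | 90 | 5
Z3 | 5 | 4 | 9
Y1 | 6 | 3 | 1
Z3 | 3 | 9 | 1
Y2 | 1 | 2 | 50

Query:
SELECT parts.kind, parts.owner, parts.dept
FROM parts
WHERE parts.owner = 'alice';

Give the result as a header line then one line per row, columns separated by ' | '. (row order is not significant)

After WHERE (2 rows):
parts.kind | parts.owner | parts.dept
red | alice | fin
gold | alice | hr
After SELECT (2 rows):
parts.kind | parts.owner | parts.dept
red | alice | fin
gold | alice | hr

== RESULT ==
parts.kind | parts.owner | parts.dept
red | alice | fin
gold | alice | hr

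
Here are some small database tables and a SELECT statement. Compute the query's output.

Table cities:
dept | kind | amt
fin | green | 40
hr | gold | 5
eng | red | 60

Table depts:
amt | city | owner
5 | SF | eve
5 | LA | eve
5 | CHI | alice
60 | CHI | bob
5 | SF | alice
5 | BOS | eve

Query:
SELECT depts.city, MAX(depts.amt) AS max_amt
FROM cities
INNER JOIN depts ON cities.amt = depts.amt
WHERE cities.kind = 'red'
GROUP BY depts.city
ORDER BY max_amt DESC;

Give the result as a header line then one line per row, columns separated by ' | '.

== RESULT ==
depts.city | max_amt
CHI | 60

Derivation:
After JOIN depts (6 rows):
cities.dept | cities.kind | cities.amt | depts.amt | depts.city | depts.owner
hr | gold | 5 | 5 | SF | eve
hr | gold | 5 | 5 | LA | eve
hr | gold | 5 | 5 | CHI | alice
hr | gold | 5 | 5 | SF | alice
hr | gold | 5 | 5 | BOS | eve
eng | red | 60 | 60 | CHI | bob
After WHERE (1 rows):
cities.dept | cities.kind | cities.amt | depts.amt | depts.city | depts.owner
eng | red | 60 | 60 | CHI | bob
After GROUP BY (1 rows):
depts.city | max_amt
CHI | 60
After ORDER BY (1 rows):
depts.city | max_amt
CHI | 60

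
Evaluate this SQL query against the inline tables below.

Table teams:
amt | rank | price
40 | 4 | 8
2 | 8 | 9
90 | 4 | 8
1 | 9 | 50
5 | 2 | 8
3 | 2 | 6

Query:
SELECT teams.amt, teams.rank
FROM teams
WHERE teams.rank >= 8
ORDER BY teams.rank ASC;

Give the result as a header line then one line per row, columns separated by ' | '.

== RESULT ==
teams.amt | teams.rank
2 | 8
1 | 9

Derivation:
After WHERE (2 rows):
teams.amt | teams.rank | teams.price
2 | 8 | 9
1 | 9 | 50
After SELECT (2 rows):
teams.amt | teams.rank
2 | 8
1 | 9
After ORDER BY (2 rows):
teams.amt | teams.rank
2 | 8
1 | 9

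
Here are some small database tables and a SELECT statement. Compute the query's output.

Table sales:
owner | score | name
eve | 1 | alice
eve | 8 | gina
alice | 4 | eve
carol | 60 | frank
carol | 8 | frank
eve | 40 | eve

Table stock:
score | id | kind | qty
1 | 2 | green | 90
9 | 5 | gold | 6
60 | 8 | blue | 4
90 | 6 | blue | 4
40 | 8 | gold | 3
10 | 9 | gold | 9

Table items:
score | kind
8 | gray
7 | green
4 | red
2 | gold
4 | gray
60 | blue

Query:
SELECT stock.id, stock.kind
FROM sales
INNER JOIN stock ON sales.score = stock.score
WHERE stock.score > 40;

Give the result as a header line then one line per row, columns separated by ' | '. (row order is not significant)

After JOIN stock (3 rows):
sales.owner | sales.score | sales.name | stock.score | stock.id | stock.kind | stock.qty
eve | 1 | alice | 1 | 2 | green | 90
carol | 60 | frank | 60 | 8 | blue | 4
eve | 40 | eve | 40 | 8 | gold | 3
After WHERE (1 rows):
sales.owner | sales.score | sales.name | stock.score | stock.id | stock.kind | stock.qty
carol | 60 | frank | 60 | 8 | blue | 4
After SELECT (1 rows):
stock.id | stock.kind
8 | blue

== RESULT ==
stock.id | stock.kind
8 | blue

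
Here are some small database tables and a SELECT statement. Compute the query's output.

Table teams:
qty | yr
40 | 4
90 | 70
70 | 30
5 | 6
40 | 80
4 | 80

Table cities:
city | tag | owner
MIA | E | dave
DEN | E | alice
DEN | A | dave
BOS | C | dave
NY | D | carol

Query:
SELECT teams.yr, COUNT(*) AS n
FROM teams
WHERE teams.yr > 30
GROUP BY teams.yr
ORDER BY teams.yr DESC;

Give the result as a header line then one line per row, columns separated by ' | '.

After WHERE (3 rows):
teams.qty | teams.yr
90 | 70
40 | 80
4 | 80
After GROUP BY (2 rows):
teams.yr | n
70 | 1
80 | 2
After ORDER BY (2 rows):
teams.yr | n
80 | 2
70 | 1

== RESULT ==
teams.yr | n
80 | 2
70 | 1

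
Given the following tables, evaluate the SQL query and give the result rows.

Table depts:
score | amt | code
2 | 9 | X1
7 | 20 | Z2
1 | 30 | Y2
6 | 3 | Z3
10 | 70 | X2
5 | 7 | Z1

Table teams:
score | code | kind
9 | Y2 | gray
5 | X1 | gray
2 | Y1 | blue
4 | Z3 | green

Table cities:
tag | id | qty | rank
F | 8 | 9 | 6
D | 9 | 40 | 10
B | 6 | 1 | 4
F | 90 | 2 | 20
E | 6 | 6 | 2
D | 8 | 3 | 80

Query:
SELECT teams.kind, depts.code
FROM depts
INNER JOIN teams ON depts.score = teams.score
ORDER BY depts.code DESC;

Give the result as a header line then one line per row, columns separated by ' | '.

== RESULT ==
teams.kind | depts.code
gray | Z1
blue | X1

Derivation:
After JOIN teams (2 rows):
depts.score | depts.amt | depts.code | teams.score | teams.code | teams.kind
2 | 9 | X1 | 2 | Y1 | blue
5 | 7 | Z1 | 5 | X1 | gray
After SELECT (2 rows):
teams.kind | depts.code
blue | X1
gray | Z1
After ORDER BY (2 rows):
teams.kind | depts.code
gray | Z1
blue | X1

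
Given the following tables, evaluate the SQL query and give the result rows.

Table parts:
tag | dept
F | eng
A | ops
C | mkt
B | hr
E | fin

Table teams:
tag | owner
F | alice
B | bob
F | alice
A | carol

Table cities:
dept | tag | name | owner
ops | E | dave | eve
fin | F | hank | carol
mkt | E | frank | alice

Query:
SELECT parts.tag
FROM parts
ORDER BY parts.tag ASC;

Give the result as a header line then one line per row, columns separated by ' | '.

After SELECT (5 rows):
parts.tag
F
A
C
B
E
After ORDER BY (5 rows):
parts.tag
A
B
C
E
F

== RESULT ==
parts.tag
A
B
C
E
F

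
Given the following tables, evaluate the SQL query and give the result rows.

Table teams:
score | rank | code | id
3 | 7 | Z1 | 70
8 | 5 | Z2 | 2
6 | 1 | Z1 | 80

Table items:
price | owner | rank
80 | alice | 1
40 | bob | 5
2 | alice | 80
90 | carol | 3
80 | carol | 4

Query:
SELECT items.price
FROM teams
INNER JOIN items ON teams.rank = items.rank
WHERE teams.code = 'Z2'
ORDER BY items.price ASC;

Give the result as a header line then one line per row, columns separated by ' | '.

After JOIN items (2 rows):
teams.score | teams.rank | teams.code | teams.id | items.price | items.owner | items.rank
8 | 5 | Z2 | 2 | 40 | bob | 5
6 | 1 | Z1 | 80 | 80 | alice | 1
After WHERE (1 rows):
teams.score | teams.rank | teams.code | teams.id | items.price | items.owner | items.rank
8 | 5 | Z2 | 2 | 40 | bob | 5
After SELECT (1 rows):
items.price
40
After ORDER BY (1 rows):
items.price
40

== RESULT ==
items.price
40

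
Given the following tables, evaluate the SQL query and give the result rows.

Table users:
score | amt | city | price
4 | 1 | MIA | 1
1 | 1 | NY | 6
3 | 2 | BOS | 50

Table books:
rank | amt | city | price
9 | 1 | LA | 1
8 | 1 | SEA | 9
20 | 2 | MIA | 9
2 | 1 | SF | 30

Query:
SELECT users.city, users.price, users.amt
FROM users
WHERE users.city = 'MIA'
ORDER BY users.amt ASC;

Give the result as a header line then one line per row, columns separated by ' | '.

== RESULT ==
users.city | users.price | users.amt
MIA | 1 | 1

Derivation:
After WHERE (1 rows):
users.score | users.amt | users.city | users.price
4 | 1 | MIA | 1
After SELECT (1 rows):
users.city | users.price | users.amt
MIA | 1 | 1
After ORDER BY (1 rows):
users.city | users.price | users.amt
MIA | 1 | 1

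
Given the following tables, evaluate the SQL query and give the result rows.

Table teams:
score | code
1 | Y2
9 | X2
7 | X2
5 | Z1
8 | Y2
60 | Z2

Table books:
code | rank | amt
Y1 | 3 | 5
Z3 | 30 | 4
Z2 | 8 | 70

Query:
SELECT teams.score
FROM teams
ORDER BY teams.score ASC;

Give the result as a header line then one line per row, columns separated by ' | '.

After SELECT (6 rows):
teams.score
1
9
7
5
8
60
After ORDER BY (6 rows):
teams.score
1
5
7
8
9
60

== RESULT ==
teams.score
1
5
7
8
9
60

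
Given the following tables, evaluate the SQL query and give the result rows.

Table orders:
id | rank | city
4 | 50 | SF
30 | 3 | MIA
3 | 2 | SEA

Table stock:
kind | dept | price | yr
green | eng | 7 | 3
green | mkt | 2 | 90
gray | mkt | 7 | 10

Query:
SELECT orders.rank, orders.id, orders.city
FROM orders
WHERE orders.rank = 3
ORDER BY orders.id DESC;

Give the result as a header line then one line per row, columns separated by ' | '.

== RESULT ==
orders.rank | orders.id | orders.city
3 | 30 | MIA

Derivation:
After WHERE (1 rows):
orders.id | orders.rank | orders.city
30 | 3 | MIA
After SELECT (1 rows):
orders.rank | orders.id | orders.city
3 | 30 | MIA
After ORDER BY (1 rows):
orders.rank | orders.id | orders.city
3 | 30 | MIA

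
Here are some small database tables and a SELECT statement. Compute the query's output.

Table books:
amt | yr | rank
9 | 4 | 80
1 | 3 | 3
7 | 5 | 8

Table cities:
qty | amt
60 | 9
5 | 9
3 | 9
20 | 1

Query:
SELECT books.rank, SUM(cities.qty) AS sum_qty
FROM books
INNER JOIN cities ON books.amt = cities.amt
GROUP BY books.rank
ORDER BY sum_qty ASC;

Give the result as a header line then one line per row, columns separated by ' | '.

== RESULT ==
books.rank | sum_qty
3 | 20
80 | 68

Derivation:
After JOIN cities (4 rows):
books.amt | books.yr | books.rank | cities.qty | cities.amt
9 | 4 | 80 | 60 | 9
9 | 4 | 80 | 5 | 9
9 | 4 | 80 | 3 | 9
1 | 3 | 3 | 20 | 1
After GROUP BY (2 rows):
books.rank | sum_qty
80 | 68
3 | 20
After ORDER BY (2 rows):
books.rank | sum_qty
3 | 20
80 | 68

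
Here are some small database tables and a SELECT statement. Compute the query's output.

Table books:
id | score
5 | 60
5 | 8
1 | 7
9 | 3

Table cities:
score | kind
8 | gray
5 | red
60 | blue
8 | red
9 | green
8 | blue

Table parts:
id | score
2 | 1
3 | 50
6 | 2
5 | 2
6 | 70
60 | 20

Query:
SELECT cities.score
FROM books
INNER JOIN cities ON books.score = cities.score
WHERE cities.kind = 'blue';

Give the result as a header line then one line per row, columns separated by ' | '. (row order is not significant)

After JOIN cities (4 rows):
books.id | books.score | cities.score | cities.kind
5 | 60 | 60 | blue
5 | 8 | 8 | gray
5 | 8 | 8 | red
5 | 8 | 8 | blue
After WHERE (2 rows):
books.id | books.score | cities.score | cities.kind
5 | 60 | 60 | blue
5 | 8 | 8 | blue
After SELECT (2 rows):
cities.score
60
8

== RESULT ==
cities.score
60
8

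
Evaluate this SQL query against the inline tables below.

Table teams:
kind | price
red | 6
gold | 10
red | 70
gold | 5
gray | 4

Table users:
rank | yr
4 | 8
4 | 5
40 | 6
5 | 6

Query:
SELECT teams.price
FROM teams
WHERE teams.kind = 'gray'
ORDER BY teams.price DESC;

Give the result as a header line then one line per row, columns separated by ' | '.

== RESULT ==
teams.price
4

Derivation:
After WHERE (1 rows):
teams.kind | teams.price
gray | 4
After SELECT (1 rows):
teams.price
4
After ORDER BY (1 rows):
teams.price
4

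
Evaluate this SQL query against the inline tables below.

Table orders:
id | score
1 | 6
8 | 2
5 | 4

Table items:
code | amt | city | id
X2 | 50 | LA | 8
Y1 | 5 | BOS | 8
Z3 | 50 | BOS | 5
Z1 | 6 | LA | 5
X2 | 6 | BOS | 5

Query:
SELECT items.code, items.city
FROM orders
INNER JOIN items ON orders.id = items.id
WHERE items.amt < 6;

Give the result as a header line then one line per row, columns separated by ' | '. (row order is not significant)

== RESULT ==
items.code | items.city
Y1 | BOS

Derivation:
After JOIN items (5 rows):
orders.id | orders.score | items.code | items.amt | items.city | items.id
8 | 2 | X2 | 50 | LA | 8
8 | 2 | Y1 | 5 | BOS | 8
5 | 4 | Z3 | 50 | BOS | 5
5 | 4 | Z1 | 6 | LA | 5
5 | 4 | X2 | 6 | BOS | 5
After WHERE (1 rows):
orders.id | orders.score | items.code | items.amt | items.city | items.id
8 | 2 | Y1 | 5 | BOS | 8
After SELECT (1 rows):
items.code | items.city
Y1 | BOS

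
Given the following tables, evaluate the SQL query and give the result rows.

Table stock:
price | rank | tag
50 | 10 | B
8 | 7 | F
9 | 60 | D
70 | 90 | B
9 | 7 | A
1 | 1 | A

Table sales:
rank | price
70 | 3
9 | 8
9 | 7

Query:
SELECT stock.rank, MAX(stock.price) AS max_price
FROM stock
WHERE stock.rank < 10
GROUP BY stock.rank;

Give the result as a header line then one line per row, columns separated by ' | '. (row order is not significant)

After WHERE (3 rows):
stock.price | stock.rank | stock.tag
8 | 7 | F
9 | 7 | A
1 | 1 | A
After GROUP BY (2 rows):
stock.rank | max_price
7 | 9
1 | 1

== RESULT ==
stock.rank | max_price
7 | 9
1 | 1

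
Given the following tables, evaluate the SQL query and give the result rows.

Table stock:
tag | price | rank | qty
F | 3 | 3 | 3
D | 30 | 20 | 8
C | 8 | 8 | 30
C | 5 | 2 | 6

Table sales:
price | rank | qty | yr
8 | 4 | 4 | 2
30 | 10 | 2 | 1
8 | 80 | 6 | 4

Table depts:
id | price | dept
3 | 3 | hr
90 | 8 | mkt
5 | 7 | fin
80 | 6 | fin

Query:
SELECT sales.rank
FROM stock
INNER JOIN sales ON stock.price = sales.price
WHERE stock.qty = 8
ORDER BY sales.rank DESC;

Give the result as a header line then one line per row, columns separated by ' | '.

After JOIN sales (3 rows):
stock.tag | stock.price | stock.rank | stock.qty | sales.price | sales.rank | sales.qty | sales.yr
D | 30 | 20 | 8 | 30 | 10 | 2 | 1
C | 8 | 8 | 30 | 8 | 4 | 4 | 2
C | 8 | 8 | 30 | 8 | 80 | 6 | 4
After WHERE (1 rows):
stock.tag | stock.price | stock.rank | stock.qty | sales.price | sales.rank | sales.qty | sales.yr
D | 30 | 20 | 8 | 30 | 10 | 2 | 1
After SELECT (1 rows):
sales.rank
10
After ORDER BY (1 rows):
sales.rank
10

== RESULT ==
sales.rank
10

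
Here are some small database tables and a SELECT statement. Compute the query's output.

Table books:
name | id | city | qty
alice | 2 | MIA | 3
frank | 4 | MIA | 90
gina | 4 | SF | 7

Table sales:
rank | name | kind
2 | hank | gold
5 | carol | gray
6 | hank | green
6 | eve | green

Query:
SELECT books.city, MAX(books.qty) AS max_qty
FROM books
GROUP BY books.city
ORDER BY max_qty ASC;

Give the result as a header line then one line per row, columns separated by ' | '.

After GROUP BY (2 rows):
books.city | max_qty
MIA | 90
SF | 7
After ORDER BY (2 rows):
books.city | max_qty
SF | 7
MIA | 90

== RESULT ==
books.city | max_qty
SF | 7
MIA | 90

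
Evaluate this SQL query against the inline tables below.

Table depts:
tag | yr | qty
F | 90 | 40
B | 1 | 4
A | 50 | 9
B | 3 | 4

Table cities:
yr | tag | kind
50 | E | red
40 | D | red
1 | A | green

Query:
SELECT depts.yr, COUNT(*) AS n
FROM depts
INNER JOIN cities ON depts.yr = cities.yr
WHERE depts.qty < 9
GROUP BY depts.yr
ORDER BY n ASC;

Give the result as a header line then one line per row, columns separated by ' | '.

== RESULT ==
depts.yr | n
1 | 1

Derivation:
After JOIN cities (2 rows):
depts.tag | depts.yr | depts.qty | cities.yr | cities.tag | cities.kind
B | 1 | 4 | 1 | A | green
A | 50 | 9 | 50 | E | red
After WHERE (1 rows):
depts.tag | depts.yr | depts.qty | cities.yr | cities.tag | cities.kind
B | 1 | 4 | 1 | A | green
After GROUP BY (1 rows):
depts.yr | n
1 | 1
After ORDER BY (1 rows):
depts.yr | n
1 | 1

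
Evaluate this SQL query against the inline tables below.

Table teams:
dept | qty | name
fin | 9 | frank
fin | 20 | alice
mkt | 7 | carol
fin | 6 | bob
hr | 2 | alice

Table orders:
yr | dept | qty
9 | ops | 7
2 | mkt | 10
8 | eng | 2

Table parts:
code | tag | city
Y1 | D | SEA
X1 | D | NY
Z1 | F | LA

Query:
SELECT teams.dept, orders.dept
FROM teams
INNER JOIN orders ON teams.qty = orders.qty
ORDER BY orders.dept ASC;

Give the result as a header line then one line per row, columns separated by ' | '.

== RESULT ==
teams.dept | orders.dept
hr | eng
mkt | ops

Derivation:
After JOIN orders (2 rows):
teams.dept | teams.qty | teams.name | orders.yr | orders.dept | orders.qty
mkt | 7 | carol | 9 | ops | 7
hr | 2 | alice | 8 | eng | 2
After SELECT (2 rows):
teams.dept | orders.dept
mkt | ops
hr | eng
After ORDER BY (2 rows):
teams.dept | orders.dept
hr | eng
mkt | ops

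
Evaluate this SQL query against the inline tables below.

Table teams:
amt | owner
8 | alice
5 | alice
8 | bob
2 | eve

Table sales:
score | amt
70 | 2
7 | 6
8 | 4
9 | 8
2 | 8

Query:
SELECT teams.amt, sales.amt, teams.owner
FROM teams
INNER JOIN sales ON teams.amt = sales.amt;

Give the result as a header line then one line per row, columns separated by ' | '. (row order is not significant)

After JOIN sales (5 rows):
teams.amt | teams.owner | sales.score | sales.amt
8 | alice | 9 | 8
8 | alice | 2 | 8
8 | bob | 9 | 8
8 | bob | 2 | 8
2 | eve | 70 | 2
After SELECT (5 rows):
teams.amt | sales.amt | teams.owner
8 | 8 | alice
8 | 8 | alice
8 | 8 | bob
8 | 8 | bob
2 | 2 | eve

== RESULT ==
teams.amt | sales.amt | teams.owner
8 | 8 | alice
8 | 8 | alice
8 | 8 | bob
8 | 8 | bob
2 | 2 | eve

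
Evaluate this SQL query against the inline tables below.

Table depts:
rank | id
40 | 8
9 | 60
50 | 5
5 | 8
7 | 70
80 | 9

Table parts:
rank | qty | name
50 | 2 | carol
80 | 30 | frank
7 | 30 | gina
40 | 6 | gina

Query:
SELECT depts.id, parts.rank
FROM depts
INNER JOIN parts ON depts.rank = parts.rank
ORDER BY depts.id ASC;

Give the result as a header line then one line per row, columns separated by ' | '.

After JOIN parts (4 rows):
depts.rank | depts.id | parts.rank | parts.qty | parts.name
40 | 8 | 40 | 6 | gina
50 | 5 | 50 | 2 | carol
7 | 70 | 7 | 30 | gina
80 | 9 | 80 | 30 | frank
After SELECT (4 rows):
depts.id | parts.rank
8 | 40
5 | 50
70 | 7
9 | 80
After ORDER BY (4 rows):
depts.id | parts.rank
5 | 50
8 | 40
9 | 80
70 | 7

== RESULT ==
depts.id | parts.rank
5 | 50
8 | 40
9 | 80
70 | 7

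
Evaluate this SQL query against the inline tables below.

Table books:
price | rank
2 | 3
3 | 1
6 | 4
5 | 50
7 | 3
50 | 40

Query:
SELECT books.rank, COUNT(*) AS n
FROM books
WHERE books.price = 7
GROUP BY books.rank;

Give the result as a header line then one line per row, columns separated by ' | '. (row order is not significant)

== RESULT ==
books.rank | n
3 | 1

Derivation:
After WHERE (1 rows):
books.price | books.rank
7 | 3
After GROUP BY (1 rows):
books.rank | n
3 | 1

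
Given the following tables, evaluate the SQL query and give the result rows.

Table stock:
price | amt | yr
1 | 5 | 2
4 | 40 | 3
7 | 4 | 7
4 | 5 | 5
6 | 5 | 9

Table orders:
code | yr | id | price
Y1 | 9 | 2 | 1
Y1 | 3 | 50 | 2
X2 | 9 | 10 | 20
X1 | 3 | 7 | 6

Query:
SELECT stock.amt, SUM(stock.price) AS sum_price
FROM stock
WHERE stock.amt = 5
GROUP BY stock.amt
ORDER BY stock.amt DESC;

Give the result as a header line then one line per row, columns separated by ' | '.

After WHERE (3 rows):
stock.price | stock.amt | stock.yr
1 | 5 | 2
4 | 5 | 5
6 | 5 | 9
After GROUP BY (1 rows):
stock.amt | sum_price
5 | 11
After ORDER BY (1 rows):
stock.amt | sum_price
5 | 11

== RESULT ==
stock.amt | sum_price
5 | 11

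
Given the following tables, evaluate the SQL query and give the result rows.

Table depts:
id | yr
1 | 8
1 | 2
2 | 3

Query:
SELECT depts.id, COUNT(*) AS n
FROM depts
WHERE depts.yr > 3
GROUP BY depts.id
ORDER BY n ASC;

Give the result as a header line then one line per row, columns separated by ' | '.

== RESULT ==
depts.id | n
1 | 1

Derivation:
After WHERE (1 rows):
depts.id | depts.yr
1 | 8
After GROUP BY (1 rows):
depts.id | n
1 | 1
After ORDER BY (1 rows):
depts.id | n
1 | 1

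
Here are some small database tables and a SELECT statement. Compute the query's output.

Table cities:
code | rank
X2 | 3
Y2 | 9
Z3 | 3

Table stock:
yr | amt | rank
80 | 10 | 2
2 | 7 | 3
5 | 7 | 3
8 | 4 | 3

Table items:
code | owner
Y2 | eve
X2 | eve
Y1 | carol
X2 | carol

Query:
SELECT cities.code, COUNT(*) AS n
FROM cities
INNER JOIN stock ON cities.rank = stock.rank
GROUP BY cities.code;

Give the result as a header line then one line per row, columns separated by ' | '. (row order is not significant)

== RESULT ==
cities.code | n
X2 | 3
Z3 | 3

Derivation:
After JOIN stock (6 rows):
cities.code | cities.rank | stock.yr | stock.amt | stock.rank
X2 | 3 | 2 | 7 | 3
X2 | 3 | 5 | 7 | 3
X2 | 3 | 8 | 4 | 3
Z3 | 3 | 2 | 7 | 3
Z3 | 3 | 5 | 7 | 3
Z3 | 3 | 8 | 4 | 3
After GROUP BY (2 rows):
cities.code | n
X2 | 3
Z3 | 3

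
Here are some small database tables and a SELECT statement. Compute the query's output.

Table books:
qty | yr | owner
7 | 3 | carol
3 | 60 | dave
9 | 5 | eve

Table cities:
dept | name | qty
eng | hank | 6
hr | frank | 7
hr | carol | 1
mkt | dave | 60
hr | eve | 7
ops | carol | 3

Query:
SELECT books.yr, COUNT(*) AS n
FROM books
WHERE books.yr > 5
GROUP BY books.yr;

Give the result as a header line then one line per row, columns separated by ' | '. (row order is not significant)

== RESULT ==
books.yr | n
60 | 1

Derivation:
After WHERE (1 rows):
books.qty | books.yr | books.owner
3 | 60 | dave
After GROUP BY (1 rows):
books.yr | n
60 | 1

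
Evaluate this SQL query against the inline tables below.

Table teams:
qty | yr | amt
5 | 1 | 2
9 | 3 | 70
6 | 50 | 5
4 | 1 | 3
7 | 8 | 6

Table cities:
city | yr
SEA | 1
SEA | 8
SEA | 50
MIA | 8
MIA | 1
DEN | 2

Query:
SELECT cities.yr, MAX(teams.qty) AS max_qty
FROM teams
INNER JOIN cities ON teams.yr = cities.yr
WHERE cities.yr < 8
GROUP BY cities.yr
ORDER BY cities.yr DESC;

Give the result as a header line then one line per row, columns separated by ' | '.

After JOIN cities (7 rows):
teams.qty | teams.yr | teams.amt | cities.city | cities.yr
5 | 1 | 2 | SEA | 1
5 | 1 | 2 | MIA | 1
6 | 50 | 5 | SEA | 50
4 | 1 | 3 | SEA | 1
4 | 1 | 3 | MIA | 1
7 | 8 | 6 | SEA | 8
7 | 8 | 6 | MIA | 8
After WHERE (4 rows):
teams.qty | teams.yr | teams.amt | cities.city | cities.yr
5 | 1 | 2 | SEA | 1
5 | 1 | 2 | MIA | 1
4 | 1 | 3 | SEA | 1
4 | 1 | 3 | MIA | 1
After GROUP BY (1 rows):
cities.yr | max_qty
1 | 5
After ORDER BY (1 rows):
cities.yr | max_qty
1 | 5

== RESULT ==
cities.yr | max_qty
1 | 5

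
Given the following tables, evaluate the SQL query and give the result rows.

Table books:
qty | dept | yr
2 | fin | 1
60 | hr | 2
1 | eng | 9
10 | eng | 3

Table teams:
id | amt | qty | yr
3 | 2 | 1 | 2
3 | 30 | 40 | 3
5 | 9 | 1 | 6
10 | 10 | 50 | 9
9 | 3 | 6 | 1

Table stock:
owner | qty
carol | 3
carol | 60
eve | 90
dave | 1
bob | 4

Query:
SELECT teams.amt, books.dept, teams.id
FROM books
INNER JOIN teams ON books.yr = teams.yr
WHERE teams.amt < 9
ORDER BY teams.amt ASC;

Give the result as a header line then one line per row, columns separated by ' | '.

After JOIN teams (4 rows):
books.qty | books.dept | books.yr | teams.id | teams.amt | teams.qty | teams.yr
2 | fin | 1 | 9 | 3 | 6 | 1
60 | hr | 2 | 3 | 2 | 1 | 2
1 | eng | 9 | 10 | 10 | 50 | 9
10 | eng | 3 | 3 | 30 | 40 | 3
After WHERE (2 rows):
books.qty | books.dept | books.yr | teams.id | teams.amt | teams.qty | teams.yr
2 | fin | 1 | 9 | 3 | 6 | 1
60 | hr | 2 | 3 | 2 | 1 | 2
After SELECT (2 rows):
teams.amt | books.dept | teams.id
3 | fin | 9
2 | hr | 3
After ORDER BY (2 rows):
teams.amt | books.dept | teams.id
2 | hr | 3
3 | fin | 9

== RESULT ==
teams.amt | books.dept | teams.id
2 | hr | 3
3 | fin | 9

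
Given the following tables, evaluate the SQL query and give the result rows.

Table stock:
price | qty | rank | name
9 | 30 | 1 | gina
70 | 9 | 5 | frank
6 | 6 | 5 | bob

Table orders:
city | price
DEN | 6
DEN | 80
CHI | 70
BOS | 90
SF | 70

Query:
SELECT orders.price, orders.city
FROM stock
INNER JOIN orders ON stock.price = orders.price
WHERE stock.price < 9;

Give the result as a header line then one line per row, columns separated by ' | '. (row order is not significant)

== RESULT ==
orders.price | orders.city
6 | DEN

Derivation:
After JOIN orders (3 rows):
stock.price | stock.qty | stock.rank | stock.name | orders.city | orders.price
70 | 9 | 5 | frank | CHI | 70
70 | 9 | 5 | frank | SF | 70
6 | 6 | 5 | bob | DEN | 6
After WHERE (1 rows):
stock.price | stock.qty | stock.rank | stock.name | orders.city | orders.price
6 | 6 | 5 | bob | DEN | 6
After SELECT (1 rows):
orders.price | orders.city
6 | DEN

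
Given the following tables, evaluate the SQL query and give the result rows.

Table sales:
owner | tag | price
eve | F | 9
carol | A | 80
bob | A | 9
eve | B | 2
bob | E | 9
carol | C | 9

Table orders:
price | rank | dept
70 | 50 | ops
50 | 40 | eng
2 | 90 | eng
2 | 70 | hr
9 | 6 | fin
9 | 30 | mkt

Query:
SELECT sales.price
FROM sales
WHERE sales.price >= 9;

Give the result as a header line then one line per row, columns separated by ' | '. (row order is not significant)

After WHERE (5 rows):
sales.owner | sales.tag | sales.price
eve | F | 9
carol | A | 80
bob | A | 9
bob | E | 9
carol | C | 9
After SELECT (5 rows):
sales.price
9
80
9
9
9

== RESULT ==
sales.price
9
80
9
9
9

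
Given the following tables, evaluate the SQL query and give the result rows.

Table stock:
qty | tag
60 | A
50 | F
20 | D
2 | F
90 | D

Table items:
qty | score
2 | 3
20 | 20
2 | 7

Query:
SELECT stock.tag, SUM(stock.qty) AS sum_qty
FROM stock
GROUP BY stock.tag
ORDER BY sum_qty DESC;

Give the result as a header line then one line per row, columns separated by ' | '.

After GROUP BY (3 rows):
stock.tag | sum_qty
A | 60
F | 52
D | 110
After ORDER BY (3 rows):
stock.tag | sum_qty
D | 110
A | 60
F | 52

== RESULT ==
stock.tag | sum_qty
D | 110
A | 60
F | 52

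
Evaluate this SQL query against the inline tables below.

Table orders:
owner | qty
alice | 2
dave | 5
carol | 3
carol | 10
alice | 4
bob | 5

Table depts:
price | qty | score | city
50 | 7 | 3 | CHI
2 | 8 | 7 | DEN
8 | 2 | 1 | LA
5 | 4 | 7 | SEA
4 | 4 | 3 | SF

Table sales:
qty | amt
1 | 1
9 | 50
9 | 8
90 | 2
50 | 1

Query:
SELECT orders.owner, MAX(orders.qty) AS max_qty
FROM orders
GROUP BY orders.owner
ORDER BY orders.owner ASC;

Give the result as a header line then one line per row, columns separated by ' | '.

== RESULT ==
orders.owner | max_qty
alice | 4
bob | 5
carol | 10
dave | 5

Derivation:
After GROUP BY (4 rows):
orders.owner | max_qty
alice | 4
dave | 5
carol | 10
bob | 5
After ORDER BY (4 rows):
orders.owner | max_qty
alice | 4
bob | 5
carol | 10
dave | 5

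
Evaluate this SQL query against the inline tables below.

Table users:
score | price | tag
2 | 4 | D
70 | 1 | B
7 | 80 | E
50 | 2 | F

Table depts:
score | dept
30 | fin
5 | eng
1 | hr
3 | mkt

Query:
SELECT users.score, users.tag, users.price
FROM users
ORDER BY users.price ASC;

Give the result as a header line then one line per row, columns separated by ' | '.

== RESULT ==
users.score | users.tag | users.price
70 | B | 1
50 | F | 2
2 | D | 4
7 | E | 80

Derivation:
After SELECT (4 rows):
users.score | users.tag | users.price
2 | D | 4
70 | B | 1
7 | E | 80
50 | F | 2
After ORDER BY (4 rows):
users.score | users.tag | users.price
70 | B | 1
50 | F | 2
2 | D | 4
7 | E | 80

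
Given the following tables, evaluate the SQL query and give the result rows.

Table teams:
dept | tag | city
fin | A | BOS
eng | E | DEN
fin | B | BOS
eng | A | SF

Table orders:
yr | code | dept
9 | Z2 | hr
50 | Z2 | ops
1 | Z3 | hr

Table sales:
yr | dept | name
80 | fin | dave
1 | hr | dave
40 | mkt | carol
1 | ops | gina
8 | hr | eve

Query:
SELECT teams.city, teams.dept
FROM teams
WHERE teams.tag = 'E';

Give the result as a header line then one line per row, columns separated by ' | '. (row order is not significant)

== RESULT ==
teams.city | teams.dept
DEN | eng

Derivation:
After WHERE (1 rows):
teams.dept | teams.tag | teams.city
eng | E | DEN
After SELECT (1 rows):
teams.city | teams.dept
DEN | eng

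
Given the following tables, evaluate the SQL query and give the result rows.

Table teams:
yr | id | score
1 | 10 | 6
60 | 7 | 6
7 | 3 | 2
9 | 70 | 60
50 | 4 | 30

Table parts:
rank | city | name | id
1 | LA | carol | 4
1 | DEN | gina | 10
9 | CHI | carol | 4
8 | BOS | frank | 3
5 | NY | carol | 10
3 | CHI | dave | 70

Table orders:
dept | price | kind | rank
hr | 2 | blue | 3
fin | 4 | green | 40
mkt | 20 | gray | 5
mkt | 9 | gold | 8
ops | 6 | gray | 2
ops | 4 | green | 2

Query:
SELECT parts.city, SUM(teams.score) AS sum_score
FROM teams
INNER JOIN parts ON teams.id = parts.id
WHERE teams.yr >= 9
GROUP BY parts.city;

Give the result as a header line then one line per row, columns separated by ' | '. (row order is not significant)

After JOIN parts (6 rows):
teams.yr | teams.id | teams.score | parts.rank | parts.city | parts.name | parts.id
1 | 10 | 6 | 1 | DEN | gina | 10
1 | 10 | 6 | 5 | NY | carol | 10
7 | 3 | 2 | 8 | BOS | frank | 3
9 | 70 | 60 | 3 | CHI | dave | 70
50 | 4 | 30 | 1 | LA | carol | 4
50 | 4 | 30 | 9 | CHI | carol | 4
After WHERE (3 rows):
teams.yr | teams.id | teams.score | parts.rank | parts.city | parts.name | parts.id
9 | 70 | 60 | 3 | CHI | dave | 70
50 | 4 | 30 | 1 | LA | carol | 4
50 | 4 | 30 | 9 | CHI | carol | 4
After GROUP BY (2 rows):
parts.city | sum_score
CHI | 90
LA | 30

== RESULT ==
parts.city | sum_score
CHI | 90
LA | 30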